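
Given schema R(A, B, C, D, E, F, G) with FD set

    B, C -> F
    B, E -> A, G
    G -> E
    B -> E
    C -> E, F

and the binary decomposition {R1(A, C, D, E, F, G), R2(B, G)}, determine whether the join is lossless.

Common attributes: R1 ∩ R2 = {G}.
Closure of {G}: G → E applies, adding E. So (G)⁺ = {E, G}.
The closure contains neither all of R1 = {A, C, D, E, F, G} nor all of R2 = {B, G}, so the common attributes are not a superkey of either fragment. The join is lossy.

No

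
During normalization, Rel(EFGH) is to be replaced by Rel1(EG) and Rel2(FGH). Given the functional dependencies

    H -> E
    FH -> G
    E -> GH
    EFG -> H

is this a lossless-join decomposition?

Common attributes: Rel1 ∩ Rel2 = {G}.
No dependency enlarges {G}, so (G)⁺ = {G}.
The closure contains neither all of Rel1 = {EG} nor all of Rel2 = {FGH}, so the common attributes are not a superkey of either fragment. The join is lossy.

No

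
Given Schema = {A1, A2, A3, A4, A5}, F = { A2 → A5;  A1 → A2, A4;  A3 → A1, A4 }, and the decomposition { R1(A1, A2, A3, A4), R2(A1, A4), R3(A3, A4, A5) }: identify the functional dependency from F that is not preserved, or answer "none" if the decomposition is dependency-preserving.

A2 → A5

Check A2 → A5: no single fragment contains all of {A2, A5}, and the restricted closure of {A2} across the fragments never reaches {A5}.
A1 → A2, A4 is preserved.
A3 → A1, A4 is preserved.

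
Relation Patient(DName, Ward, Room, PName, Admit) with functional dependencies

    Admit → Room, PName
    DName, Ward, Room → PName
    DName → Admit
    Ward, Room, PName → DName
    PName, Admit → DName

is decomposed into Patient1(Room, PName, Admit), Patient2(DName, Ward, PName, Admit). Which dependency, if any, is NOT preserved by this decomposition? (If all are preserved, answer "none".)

Ward, Room, PName → DName

Check Ward, Room, PName → DName: no single fragment contains all of {DName, Ward, Room, PName}, and the restricted closure of {Ward, Room, PName} across the fragments never reaches {DName}.
Admit → Room, PName is preserved.
DName, Ward, Room → PName is preserved.
DName → Admit is preserved.
PName, Admit → DName is preserved.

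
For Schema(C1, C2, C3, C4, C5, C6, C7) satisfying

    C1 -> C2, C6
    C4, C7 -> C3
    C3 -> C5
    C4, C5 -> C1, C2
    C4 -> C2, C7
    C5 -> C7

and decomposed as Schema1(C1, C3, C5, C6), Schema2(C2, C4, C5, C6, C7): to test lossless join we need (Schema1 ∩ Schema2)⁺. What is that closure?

C5, C6, C7

Schema1 ∩ Schema2 = {C5, C6}.
C5 → C7 applies, adding C7
Closure: {C5, C6, C7}.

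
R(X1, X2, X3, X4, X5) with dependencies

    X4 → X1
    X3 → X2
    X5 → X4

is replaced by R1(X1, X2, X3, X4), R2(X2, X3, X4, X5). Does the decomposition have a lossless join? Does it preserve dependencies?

Lossless test: (X2, X3, X4)⁺ = {X1, X2, X3, X4}, which contains all of one fragment — lossless.
Dependency preservation: every FD's attributes lie within a single fragment, so each can be enforced locally — preserved.

lossless and dependency-preserving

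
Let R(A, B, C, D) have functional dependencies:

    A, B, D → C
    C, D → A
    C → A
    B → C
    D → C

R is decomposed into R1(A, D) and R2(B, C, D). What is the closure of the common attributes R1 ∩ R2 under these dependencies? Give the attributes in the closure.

A, C, D

R1 ∩ R2 = {D}.
D → C applies, adding C
C, D → A applies, adding A
Closure: {A, C, D}.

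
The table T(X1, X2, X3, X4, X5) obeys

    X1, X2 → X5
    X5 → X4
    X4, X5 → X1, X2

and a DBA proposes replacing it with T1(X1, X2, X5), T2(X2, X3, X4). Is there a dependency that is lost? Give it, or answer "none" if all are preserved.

X5 → X4

Check X5 → X4: no single fragment contains all of {X4, X5}, and the restricted closure of {X5} across the fragments never reaches {X4}.
X1, X2 → X5 is preserved.
X4, X5 → X1, X2 is preserved.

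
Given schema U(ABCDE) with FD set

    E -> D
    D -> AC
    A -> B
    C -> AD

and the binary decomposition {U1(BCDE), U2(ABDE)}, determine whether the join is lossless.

Common attributes: U1 ∩ U2 = {BDE}.
Closure of {BDE}: D → AC applies, adding AC. So (BDE)⁺ = {ABCDE}.
This closure contains every attribute of U1, so U1 ∩ U2 → U1. The join is lossless.

Yes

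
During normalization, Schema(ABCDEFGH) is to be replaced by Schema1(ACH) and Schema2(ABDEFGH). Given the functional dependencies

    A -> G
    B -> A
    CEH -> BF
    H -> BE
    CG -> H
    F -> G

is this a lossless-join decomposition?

Common attributes: Schema1 ∩ Schema2 = {AH}.
Closure of {AH}: A → G applies, adding G; H → BE applies, adding BE. So (AH)⁺ = {ABEGH}.
The closure contains neither all of Schema1 = {ACH} nor all of Schema2 = {ABDEFGH}, so the common attributes are not a superkey of either fragment. The join is lossy.

No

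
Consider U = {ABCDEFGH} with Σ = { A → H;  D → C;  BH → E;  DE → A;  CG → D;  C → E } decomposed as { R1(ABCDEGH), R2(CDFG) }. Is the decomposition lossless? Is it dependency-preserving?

Lossless test: (CDG)⁺ = {ACDEGH}, which is a superkey of neither fragment — lossy.
Dependency preservation: every FD's attributes lie within a single fragment, so each can be enforced locally — preserved.

lossy but dependency-preserving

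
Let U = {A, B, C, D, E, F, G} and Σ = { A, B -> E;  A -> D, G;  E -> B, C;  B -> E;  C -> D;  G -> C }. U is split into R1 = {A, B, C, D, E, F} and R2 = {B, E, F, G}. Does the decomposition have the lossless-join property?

No

Common attributes: R1 ∩ R2 = {B, E, F}.
Closure of {B, E, F}: E → B, C applies, adding C; C → D applies, adding D. So (B, E, F)⁺ = {B, C, D, E, F}.
The closure contains neither all of R1 = {A, B, C, D, E, F} nor all of R2 = {B, E, F, G}, so the common attributes are not a superkey of either fragment. The join is lossy.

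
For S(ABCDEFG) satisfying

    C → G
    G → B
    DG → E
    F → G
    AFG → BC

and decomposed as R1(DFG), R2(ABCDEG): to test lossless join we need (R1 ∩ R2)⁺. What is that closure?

R1 ∩ R2 = {DG}.
G → B applies, adding B
DG → E applies, adding E
Closure: {BDEG}.

BDEG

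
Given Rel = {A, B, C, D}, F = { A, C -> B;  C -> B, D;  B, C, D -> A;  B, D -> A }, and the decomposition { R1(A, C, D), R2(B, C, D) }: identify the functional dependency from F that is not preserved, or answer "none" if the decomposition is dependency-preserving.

B, D -> A

Check B, D → A: no single fragment contains all of {A, B, D}, and the restricted closure of {B, D} across the fragments never reaches {A}.
A, C → B is preserved.
C → B, D is preserved.
B, C, D → A is preserved.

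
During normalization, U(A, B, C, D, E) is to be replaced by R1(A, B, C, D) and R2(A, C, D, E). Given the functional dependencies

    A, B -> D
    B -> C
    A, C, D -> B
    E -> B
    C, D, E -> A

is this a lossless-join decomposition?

Yes

Common attributes: R1 ∩ R2 = {A, C, D}.
Closure of {A, C, D}: A, C, D → B applies, adding B. So (A, C, D)⁺ = {A, B, C, D}.
This closure contains every attribute of R1, so R1 ∩ R2 → R1. The join is lossless.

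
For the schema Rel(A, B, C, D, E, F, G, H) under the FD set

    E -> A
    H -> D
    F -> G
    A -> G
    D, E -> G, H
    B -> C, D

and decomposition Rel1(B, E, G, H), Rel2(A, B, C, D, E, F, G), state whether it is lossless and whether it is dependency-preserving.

lossless but not dependency-preserving

Lossless test: (B, E, G)⁺ = {A, B, C, D, E, G, H}, which contains all of one fragment — lossless.
Dependency preservation: the restricted closure of {H} across the fragments never reaches {D}, so H → D cannot be enforced without a join — not preserved.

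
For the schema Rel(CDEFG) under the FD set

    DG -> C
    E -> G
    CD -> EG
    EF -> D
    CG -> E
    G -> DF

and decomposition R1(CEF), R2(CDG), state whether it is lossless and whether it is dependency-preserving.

lossy and not dependency-preserving

Lossless test: (C)⁺ = {C}, which is a superkey of neither fragment — lossy.
Dependency preservation: the restricted closure of {E} across the fragments never reaches {G}, so E → G cannot be enforced without a join — not preserved.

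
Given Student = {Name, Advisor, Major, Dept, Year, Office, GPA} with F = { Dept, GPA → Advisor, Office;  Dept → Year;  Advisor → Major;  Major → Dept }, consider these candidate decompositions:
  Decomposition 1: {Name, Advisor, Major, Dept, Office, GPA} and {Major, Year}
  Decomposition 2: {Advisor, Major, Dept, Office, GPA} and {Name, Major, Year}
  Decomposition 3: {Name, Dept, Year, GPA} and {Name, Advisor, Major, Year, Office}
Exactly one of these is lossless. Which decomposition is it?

Decomposition 1

Decomposition 1: common = {Major}, closure = {Major, Dept, Year} → lossless.
Decomposition 2: common = {Major}, closure = {Major, Dept, Year} → lossy.
Decomposition 3: common = {Name, Year}, closure = {Name, Year} → lossy.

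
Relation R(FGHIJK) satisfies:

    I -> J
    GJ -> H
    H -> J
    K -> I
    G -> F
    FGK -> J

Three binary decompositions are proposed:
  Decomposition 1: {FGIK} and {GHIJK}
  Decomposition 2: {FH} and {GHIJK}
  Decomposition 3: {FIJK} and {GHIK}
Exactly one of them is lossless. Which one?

Decomposition 1

Decomposition 1: common = {GIK}, closure = {FGHIJK} → lossless.
Decomposition 2: common = {H}, closure = {HJ} → lossy.
Decomposition 3: common = {IK}, closure = {IJK} → lossy.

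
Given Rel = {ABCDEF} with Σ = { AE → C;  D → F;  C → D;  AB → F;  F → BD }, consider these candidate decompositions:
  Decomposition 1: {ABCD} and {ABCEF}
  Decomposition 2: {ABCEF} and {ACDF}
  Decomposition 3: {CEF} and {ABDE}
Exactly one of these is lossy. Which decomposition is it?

Decomposition 3

Decomposition 1: common = {ABC}, closure = {ABCDF} → lossless.
Decomposition 2: common = {ACF}, closure = {ABCDF} → lossless.
Decomposition 3: common = {E}, closure = {E} → lossy.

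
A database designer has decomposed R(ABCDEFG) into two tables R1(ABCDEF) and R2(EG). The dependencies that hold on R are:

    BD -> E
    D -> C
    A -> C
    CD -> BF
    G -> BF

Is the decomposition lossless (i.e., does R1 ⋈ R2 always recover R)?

No

Common attributes: R1 ∩ R2 = {E}.
No dependency enlarges {E}, so (E)⁺ = {E}.
The closure contains neither all of R1 = {ABCDEF} nor all of R2 = {EG}, so the common attributes are not a superkey of either fragment. The join is lossy.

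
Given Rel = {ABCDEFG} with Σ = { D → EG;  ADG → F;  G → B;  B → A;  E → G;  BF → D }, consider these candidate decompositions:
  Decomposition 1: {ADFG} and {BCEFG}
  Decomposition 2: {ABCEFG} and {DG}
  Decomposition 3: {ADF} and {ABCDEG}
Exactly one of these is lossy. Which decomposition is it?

Decomposition 1: common = {FG}, closure = {ABDEFG} → lossless.
Decomposition 2: common = {G}, closure = {ABG} → lossy.
Decomposition 3: common = {AD}, closure = {ABDEFG} → lossless.

Decomposition 2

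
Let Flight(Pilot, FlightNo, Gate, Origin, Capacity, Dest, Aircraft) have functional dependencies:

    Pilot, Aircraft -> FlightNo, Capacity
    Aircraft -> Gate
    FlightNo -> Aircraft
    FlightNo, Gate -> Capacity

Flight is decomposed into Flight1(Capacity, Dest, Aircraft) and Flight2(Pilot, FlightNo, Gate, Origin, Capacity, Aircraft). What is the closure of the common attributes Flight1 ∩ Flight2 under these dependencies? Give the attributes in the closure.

Gate, Capacity, Aircraft

Flight1 ∩ Flight2 = {Capacity, Aircraft}.
Aircraft → Gate applies, adding Gate
Closure: {Gate, Capacity, Aircraft}.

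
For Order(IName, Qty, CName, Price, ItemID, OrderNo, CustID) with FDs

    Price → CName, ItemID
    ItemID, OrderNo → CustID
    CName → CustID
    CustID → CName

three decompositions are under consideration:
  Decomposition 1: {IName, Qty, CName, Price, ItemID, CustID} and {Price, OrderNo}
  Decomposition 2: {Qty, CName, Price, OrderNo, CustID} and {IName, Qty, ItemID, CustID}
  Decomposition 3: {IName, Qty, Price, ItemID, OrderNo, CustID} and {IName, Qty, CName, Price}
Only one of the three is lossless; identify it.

Decomposition 3

Decomposition 1: common = {Price}, closure = {CName, Price, ItemID, CustID} → lossy.
Decomposition 2: common = {Qty, CustID}, closure = {Qty, CName, CustID} → lossy.
Decomposition 3: common = {IName, Qty, Price}, closure = {IName, Qty, CName, Price, ItemID, CustID} → lossless.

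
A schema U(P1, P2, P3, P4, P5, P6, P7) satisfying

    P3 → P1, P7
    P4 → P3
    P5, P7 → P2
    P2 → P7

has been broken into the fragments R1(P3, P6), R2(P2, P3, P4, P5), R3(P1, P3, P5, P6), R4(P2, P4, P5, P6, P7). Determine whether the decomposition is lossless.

Yes

Chase test. Columns are P1, P2, P3, P4, P5, P6, P7; row i has aⱼ where attribute j ∈ Ri, else bᵢⱼ.
Initial tableau (one row per fragment):
  row 1: b11 b12 a3 b14 b15 a6 b17
  row 2: b21 a2 a3 a4 a5 b26 b27
  row 3: a1 b32 a3 b34 a5 a6 b37
  row 4: b41 a2 b43 a4 a5 a6 a7
Rows 1 and 2 agree on P3; apply P3→P1, P7 and equate their P1, P7 entries.
Rows 1 and 3 agree on P3; apply P3→P1, P7 and equate their P1, P7 entries.
Rows 2 and 4 agree on P4; apply P4→P3 and equate their P3 entries.
Rows 2 and 3 agree on P5, P7; apply P5, P7→P2 and equate their P2 entries.
Rows 2 and 4 agree on P2; apply P2→P7 and equate their P7 entries.
Rows 1 and 4 agree on P3; apply P3→P1, P7 and equate their P1, P7 entries.
Row 4 is now all distinguished symbols — the join is lossless.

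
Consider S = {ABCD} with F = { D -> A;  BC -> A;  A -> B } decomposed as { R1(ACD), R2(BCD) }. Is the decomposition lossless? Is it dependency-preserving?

Lossless test: (CD)⁺ = {ABCD}, which contains all of one fragment — lossless.
Dependency preservation: the restricted closure of {BC} across the fragments never reaches {A}, so BC → A cannot be enforced without a join — not preserved.

lossless but not dependency-preserving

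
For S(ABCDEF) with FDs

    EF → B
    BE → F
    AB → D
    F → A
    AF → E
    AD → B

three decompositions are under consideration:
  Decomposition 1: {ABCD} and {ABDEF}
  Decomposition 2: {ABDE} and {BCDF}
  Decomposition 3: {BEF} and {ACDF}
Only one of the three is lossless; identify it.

Decomposition 1: common = {ABD}, closure = {ABD} → lossy.
Decomposition 2: common = {BD}, closure = {BD} → lossy.
Decomposition 3: common = {F}, closure = {ABDEF} → lossless.

Decomposition 3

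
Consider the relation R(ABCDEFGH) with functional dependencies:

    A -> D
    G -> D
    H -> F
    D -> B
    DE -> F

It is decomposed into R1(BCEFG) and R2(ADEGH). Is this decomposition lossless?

No

Common attributes: R1 ∩ R2 = {EG}.
Closure of {EG}: G → D applies, adding D; D → B applies, adding B; DE → F applies, adding F. So (EG)⁺ = {BDEFG}.
The closure contains neither all of R1 = {BCEFG} nor all of R2 = {ADEGH}, so the common attributes are not a superkey of either fragment. The join is lossy.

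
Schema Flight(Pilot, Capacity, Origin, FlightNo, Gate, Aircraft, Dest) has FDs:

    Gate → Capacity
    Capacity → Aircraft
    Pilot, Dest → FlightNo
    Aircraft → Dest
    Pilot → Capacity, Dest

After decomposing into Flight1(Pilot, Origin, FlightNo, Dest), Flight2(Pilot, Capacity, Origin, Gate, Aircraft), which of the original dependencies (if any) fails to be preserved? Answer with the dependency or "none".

Check Aircraft → Dest: no single fragment contains all of {Aircraft, Dest}, and the restricted closure of {Aircraft} across the fragments never reaches {Dest}.
Gate → Capacity is preserved.
Capacity → Aircraft is preserved.
Pilot, Dest → FlightNo is preserved.
Pilot → Capacity, Dest is preserved.

Aircraft → Dest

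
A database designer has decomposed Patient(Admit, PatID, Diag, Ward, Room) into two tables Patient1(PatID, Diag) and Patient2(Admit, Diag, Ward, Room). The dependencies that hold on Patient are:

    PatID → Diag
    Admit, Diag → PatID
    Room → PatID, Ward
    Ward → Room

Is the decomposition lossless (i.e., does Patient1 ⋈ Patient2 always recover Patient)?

No

Common attributes: Patient1 ∩ Patient2 = {Diag}.
No dependency enlarges {Diag}, so (Diag)⁺ = {Diag}.
The closure contains neither all of Patient1 = {PatID, Diag} nor all of Patient2 = {Admit, Diag, Ward, Room}, so the common attributes are not a superkey of either fragment. The join is lossy.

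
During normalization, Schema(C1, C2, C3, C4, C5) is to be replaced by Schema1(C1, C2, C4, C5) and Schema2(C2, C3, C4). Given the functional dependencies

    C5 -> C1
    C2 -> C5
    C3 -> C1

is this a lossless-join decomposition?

Common attributes: Schema1 ∩ Schema2 = {C2, C4}.
Closure of {C2, C4}: C2 → C5 applies, adding C5; C5 → C1 applies, adding C1. So (C2, C4)⁺ = {C1, C2, C4, C5}.
This closure contains every attribute of Schema1, so Schema1 ∩ Schema2 → Schema1. The join is lossless.

Yes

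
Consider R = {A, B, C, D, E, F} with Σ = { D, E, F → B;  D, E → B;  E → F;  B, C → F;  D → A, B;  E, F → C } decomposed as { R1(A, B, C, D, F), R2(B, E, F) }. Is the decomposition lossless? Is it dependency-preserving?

lossy and not dependency-preserving

Lossless test: (B, F)⁺ = {B, F}, which is a superkey of neither fragment — lossy.
Dependency preservation: the restricted closure of {E, F} across the fragments never reaches {C}, so E, F → C cannot be enforced without a join — not preserved.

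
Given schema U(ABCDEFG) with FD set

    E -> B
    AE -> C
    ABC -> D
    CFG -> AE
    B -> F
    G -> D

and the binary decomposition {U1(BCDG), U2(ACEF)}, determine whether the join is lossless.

No

Common attributes: U1 ∩ U2 = {C}.
No dependency enlarges {C}, so (C)⁺ = {C}.
The closure contains neither all of U1 = {BCDG} nor all of U2 = {ACEF}, so the common attributes are not a superkey of either fragment. The join is lossy.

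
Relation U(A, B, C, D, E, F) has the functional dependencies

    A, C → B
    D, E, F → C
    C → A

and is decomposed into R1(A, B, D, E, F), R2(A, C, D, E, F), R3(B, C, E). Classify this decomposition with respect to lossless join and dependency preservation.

Lossless test (chase): Rows 1 and 2 agree on D, E, F; apply D, E, F→C and equate their C entries. Rows 1 and 3 agree on C; apply C→A and equate their A entries. Rows 1 and 2 agree on A, C; apply A, C→B and equate their B entries. Row 1 is now all distinguished symbols — the join is lossless.
Dependency preservation: A, C → B is not contained in any single fragment, but the restricted closure of its left-hand side across the fragments still reaches the right-hand side; the remaining FDs each lie inside some fragment. All dependencies are preserved.

lossless and dependency-preserving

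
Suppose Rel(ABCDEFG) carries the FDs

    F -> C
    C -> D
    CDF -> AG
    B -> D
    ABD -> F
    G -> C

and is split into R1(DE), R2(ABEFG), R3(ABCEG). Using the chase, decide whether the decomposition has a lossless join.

No

Chase test. Columns are ABCDEFG; row i has aⱼ where attribute j ∈ Ri, else bᵢⱼ.
Initial tableau (one row per fragment):
  row 1: b11 b12 b13 a4 a5 b16 b17
  row 2: a1 a2 b23 b24 a5 a6 a7
  row 3: a1 a2 a3 b34 a5 b36 a7
Rows 2 and 3 agree on B; apply B→D and equate their D entries.
Rows 2 and 3 agree on ABD; apply ABD→F and equate their F entries.
Rows 2 and 3 agree on G; apply G→C and equate their C entries.
No row becomes fully distinguished — the join is lossy.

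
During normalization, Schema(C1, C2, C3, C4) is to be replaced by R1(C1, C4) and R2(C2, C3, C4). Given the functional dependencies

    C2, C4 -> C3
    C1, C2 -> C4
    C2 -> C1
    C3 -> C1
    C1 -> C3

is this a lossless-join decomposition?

Common attributes: R1 ∩ R2 = {C4}.
No dependency enlarges {C4}, so (C4)⁺ = {C4}.
The closure contains neither all of R1 = {C1, C4} nor all of R2 = {C2, C3, C4}, so the common attributes are not a superkey of either fragment. The join is lossy.

No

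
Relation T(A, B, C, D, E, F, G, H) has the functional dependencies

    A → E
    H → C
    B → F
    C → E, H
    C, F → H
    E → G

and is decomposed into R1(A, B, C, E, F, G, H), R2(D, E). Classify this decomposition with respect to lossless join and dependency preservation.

lossy but dependency-preserving

Lossless test: (E)⁺ = {E, G}, which is a superkey of neither fragment — lossy.
Dependency preservation: every FD's attributes lie within a single fragment, so each can be enforced locally — preserved.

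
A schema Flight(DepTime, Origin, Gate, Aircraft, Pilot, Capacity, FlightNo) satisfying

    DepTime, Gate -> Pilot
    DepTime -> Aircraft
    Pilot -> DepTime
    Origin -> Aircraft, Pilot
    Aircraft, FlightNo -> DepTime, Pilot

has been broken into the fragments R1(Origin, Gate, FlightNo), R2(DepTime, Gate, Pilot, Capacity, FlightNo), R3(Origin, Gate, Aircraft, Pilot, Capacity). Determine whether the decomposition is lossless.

No

Chase test. Columns are DepTime, Origin, Gate, Aircraft, Pilot, Capacity, FlightNo; row i has aⱼ where attribute j ∈ Ri, else bᵢⱼ.
Initial tableau (one row per fragment):
  row 1: b11 a2 a3 b14 b15 b16 a7
  row 2: a1 b22 a3 b24 a5 a6 a7
  row 3: b31 a2 a3 a4 a5 a6 b37
Rows 2 and 3 agree on Pilot; apply Pilot→DepTime and equate their DepTime entries.
Rows 1 and 3 agree on Origin; apply Origin→Aircraft, Pilot and equate their Aircraft, Pilot entries.
Rows 2 and 3 agree on DepTime; apply DepTime→Aircraft and equate their Aircraft entries.
Rows 1 and 2 agree on Pilot; apply Pilot→DepTime and equate their DepTime entries.
No row becomes fully distinguished — the join is lossy.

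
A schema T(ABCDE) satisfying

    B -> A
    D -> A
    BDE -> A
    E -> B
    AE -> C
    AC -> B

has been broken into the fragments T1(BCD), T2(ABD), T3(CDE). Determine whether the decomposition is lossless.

Chase test. Columns are ABCDE; row i has aⱼ where attribute j ∈ Ti, else bᵢⱼ.
Initial tableau (one row per fragment):
  row 1: b11 a2 a3 a4 b15
  row 2: a1 a2 b23 a4 b25
  row 3: b31 b32 a3 a4 a5
Rows 1 and 2 agree on B; apply B→A and equate their A entries.
Rows 1 and 3 agree on D; apply D→A and equate their A entries.
Rows 1 and 3 agree on AC; apply AC→B and equate their B entries.
Row 3 is now all distinguished symbols — the join is lossless.

Yes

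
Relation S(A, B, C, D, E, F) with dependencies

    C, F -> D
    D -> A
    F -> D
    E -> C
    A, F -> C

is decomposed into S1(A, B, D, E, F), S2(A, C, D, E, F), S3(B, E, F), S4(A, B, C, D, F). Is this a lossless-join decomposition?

Yes

Chase test. Columns are A, B, C, D, E, F; row i has aⱼ where attribute j ∈ Si, else bᵢⱼ.
Initial tableau (one row per fragment):
  row 1: a1 a2 b13 a4 a5 a6
  row 2: a1 b22 a3 a4 a5 a6
  row 3: b31 a2 b33 b34 a5 a6
  row 4: a1 a2 a3 a4 b45 a6
Rows 1 and 3 agree on F; apply F→D and equate their D entries.
Rows 1 and 2 agree on E; apply E→C and equate their C entries.
Rows 1 and 3 agree on E; apply E→C and equate their C entries.
Rows 1 and 3 agree on D; apply D→A and equate their A entries.
Row 1 is now all distinguished symbols — the join is lossless.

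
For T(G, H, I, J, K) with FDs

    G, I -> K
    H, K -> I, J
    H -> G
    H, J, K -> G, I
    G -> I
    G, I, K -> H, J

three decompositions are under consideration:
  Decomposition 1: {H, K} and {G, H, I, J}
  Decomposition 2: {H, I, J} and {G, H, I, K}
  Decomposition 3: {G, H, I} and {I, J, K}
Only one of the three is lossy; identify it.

Decomposition 3

Decomposition 1: common = {H}, closure = {G, H, I, J, K} → lossless.
Decomposition 2: common = {H, I}, closure = {G, H, I, J, K} → lossless.
Decomposition 3: common = {I}, closure = {I} → lossy.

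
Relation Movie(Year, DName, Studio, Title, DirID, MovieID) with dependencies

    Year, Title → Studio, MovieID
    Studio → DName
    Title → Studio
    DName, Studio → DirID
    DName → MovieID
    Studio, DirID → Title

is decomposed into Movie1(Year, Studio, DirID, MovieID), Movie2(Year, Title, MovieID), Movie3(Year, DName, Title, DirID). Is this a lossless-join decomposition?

Chase test. Columns are Year, DName, Studio, Title, DirID, MovieID; row i has aⱼ where attribute j ∈ Moviei, else bᵢⱼ.
Initial tableau (one row per fragment):
  row 1: a1 b12 a3 b14 a5 a6
  row 2: a1 b22 b23 a4 b25 a6
  row 3: a1 a2 b33 a4 a5 b36
Rows 2 and 3 agree on Year, Title; apply Year, Title→Studio, MovieID and equate their Studio, MovieID entries.
Rows 2 and 3 agree on Studio; apply Studio→DName and equate their DName entries.
Rows 2 and 3 agree on DName, Studio; apply DName, Studio→DirID and equate their DirID entries.
No row becomes fully distinguished — the join is lossy.

No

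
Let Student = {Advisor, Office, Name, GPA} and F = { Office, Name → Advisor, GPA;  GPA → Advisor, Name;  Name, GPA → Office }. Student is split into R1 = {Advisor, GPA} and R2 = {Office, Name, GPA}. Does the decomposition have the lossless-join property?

Common attributes: R1 ∩ R2 = {GPA}.
Closure of {GPA}: GPA → Advisor, Name applies, adding Advisor, Name; Name, GPA → Office applies, adding Office. So (GPA)⁺ = {Advisor, Office, Name, GPA}.
This closure contains every attribute of R1, so R1 ∩ R2 → R1. The join is lossless.

Yes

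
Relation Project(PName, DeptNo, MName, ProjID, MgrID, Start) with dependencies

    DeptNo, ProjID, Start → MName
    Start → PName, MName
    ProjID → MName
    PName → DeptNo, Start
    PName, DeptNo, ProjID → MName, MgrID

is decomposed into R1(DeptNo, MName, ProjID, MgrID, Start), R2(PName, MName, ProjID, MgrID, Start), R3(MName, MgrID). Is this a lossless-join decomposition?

Chase test. Columns are PName, DeptNo, MName, ProjID, MgrID, Start; row i has aⱼ where attribute j ∈ Ri, else bᵢⱼ.
Initial tableau (one row per fragment):
  row 1: b11 a2 a3 a4 a5 a6
  row 2: a1 b22 a3 a4 a5 a6
  row 3: b31 b32 a3 b34 a5 b36
Rows 1 and 2 agree on Start; apply Start→PName, MName and equate their PName, MName entries.
Rows 1 and 2 agree on PName; apply PName→DeptNo, Start and equate their DeptNo, Start entries.
Row 1 is now all distinguished symbols — the join is lossless.

Yes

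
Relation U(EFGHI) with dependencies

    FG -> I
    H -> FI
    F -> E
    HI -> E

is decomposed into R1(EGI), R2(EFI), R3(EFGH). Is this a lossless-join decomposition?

Chase test. Columns are EFGHI; row i has aⱼ where attribute j ∈ Ri, else bᵢⱼ.
Initial tableau (one row per fragment):
  row 1: a1 b12 a3 b14 a5
  row 2: a1 a2 b23 b24 a5
  row 3: a1 a2 a3 a4 b35
No row becomes fully distinguished — the join is lossy.

No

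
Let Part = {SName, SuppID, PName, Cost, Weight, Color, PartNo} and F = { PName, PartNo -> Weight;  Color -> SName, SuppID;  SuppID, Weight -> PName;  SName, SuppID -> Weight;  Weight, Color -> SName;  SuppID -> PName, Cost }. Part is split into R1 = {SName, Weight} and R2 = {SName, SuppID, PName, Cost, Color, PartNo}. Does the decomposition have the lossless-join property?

Common attributes: R1 ∩ R2 = {SName}.
No dependency enlarges {SName}, so (SName)⁺ = {SName}.
The closure contains neither all of R1 = {SName, Weight} nor all of R2 = {SName, SuppID, PName, Cost, Color, PartNo}, so the common attributes are not a superkey of either fragment. The join is lossy.

No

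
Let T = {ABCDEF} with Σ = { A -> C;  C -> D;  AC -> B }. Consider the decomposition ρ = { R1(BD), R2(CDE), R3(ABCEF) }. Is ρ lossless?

Chase test. Columns are ABCDEF; row i has aⱼ where attribute j ∈ Ri, else bᵢⱼ.
Initial tableau (one row per fragment):
  row 1: b11 a2 b13 a4 b15 b16
  row 2: b21 b22 a3 a4 a5 b26
  row 3: a1 a2 a3 b34 a5 a6
Rows 2 and 3 agree on C; apply C→D and equate their D entries.
Row 3 is now all distinguished symbols — the join is lossless.

Yes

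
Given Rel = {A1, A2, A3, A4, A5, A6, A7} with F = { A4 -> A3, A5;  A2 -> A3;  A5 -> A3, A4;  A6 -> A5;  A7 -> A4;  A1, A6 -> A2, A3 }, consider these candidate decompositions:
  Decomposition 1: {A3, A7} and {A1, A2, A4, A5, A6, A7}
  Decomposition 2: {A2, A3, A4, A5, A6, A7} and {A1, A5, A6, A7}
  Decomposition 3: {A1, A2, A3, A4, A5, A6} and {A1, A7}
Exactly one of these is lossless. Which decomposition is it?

Decomposition 1: common = {A7}, closure = {A3, A4, A5, A7} → lossless.
Decomposition 2: common = {A5, A6, A7}, closure = {A3, A4, A5, A6, A7} → lossy.
Decomposition 3: common = {A1}, closure = {A1} → lossy.

Decomposition 1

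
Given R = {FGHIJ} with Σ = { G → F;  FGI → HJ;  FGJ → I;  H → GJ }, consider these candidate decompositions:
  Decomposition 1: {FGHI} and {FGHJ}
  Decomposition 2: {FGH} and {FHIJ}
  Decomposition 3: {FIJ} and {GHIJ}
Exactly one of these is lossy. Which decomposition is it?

Decomposition 3

Decomposition 1: common = {FGH}, closure = {FGHIJ} → lossless.
Decomposition 2: common = {FH}, closure = {FGHIJ} → lossless.
Decomposition 3: common = {IJ}, closure = {IJ} → lossy.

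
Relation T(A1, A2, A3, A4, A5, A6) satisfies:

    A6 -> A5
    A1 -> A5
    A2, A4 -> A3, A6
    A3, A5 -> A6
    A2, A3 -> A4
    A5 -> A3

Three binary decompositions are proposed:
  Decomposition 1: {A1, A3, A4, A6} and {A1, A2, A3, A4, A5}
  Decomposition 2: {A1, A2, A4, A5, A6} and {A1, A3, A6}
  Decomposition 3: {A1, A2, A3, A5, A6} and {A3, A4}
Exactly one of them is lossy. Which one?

Decomposition 1: common = {A1, A3, A4}, closure = {A1, A3, A4, A5, A6} → lossless.
Decomposition 2: common = {A1, A6}, closure = {A1, A3, A5, A6} → lossless.
Decomposition 3: common = {A3}, closure = {A3} → lossy.

Decomposition 3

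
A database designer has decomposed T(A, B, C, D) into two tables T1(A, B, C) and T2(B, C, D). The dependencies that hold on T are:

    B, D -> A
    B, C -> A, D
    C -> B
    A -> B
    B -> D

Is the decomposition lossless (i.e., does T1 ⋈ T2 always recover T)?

Yes

Common attributes: T1 ∩ T2 = {B, C}.
Closure of {B, C}: B, C → A, D applies, adding A, D. So (B, C)⁺ = {A, B, C, D}.
This closure contains every attribute of T1, so T1 ∩ T2 → T1. The join is lossless.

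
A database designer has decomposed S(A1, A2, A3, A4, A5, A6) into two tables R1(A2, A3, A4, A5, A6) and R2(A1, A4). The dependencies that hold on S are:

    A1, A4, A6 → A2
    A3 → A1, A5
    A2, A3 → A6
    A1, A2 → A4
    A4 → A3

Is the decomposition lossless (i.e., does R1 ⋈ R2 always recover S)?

Common attributes: R1 ∩ R2 = {A4}.
Closure of {A4}: A4 → A3 applies, adding A3; A3 → A1, A5 applies, adding A1, A5. So (A4)⁺ = {A1, A3, A4, A5}.
This closure contains every attribute of R2, so R1 ∩ R2 → R2. The join is lossless.

Yes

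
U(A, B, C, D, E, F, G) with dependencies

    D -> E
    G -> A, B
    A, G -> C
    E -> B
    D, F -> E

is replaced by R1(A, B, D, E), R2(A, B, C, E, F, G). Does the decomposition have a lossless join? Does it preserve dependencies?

lossy but dependency-preserving

Lossless test: (A, B, E)⁺ = {A, B, E}, which is a superkey of neither fragment — lossy.
Dependency preservation: D, F → E is not contained in any single fragment, but the restricted closure of its left-hand side across the fragments still reaches the right-hand side; the remaining FDs each lie inside some fragment. All dependencies are preserved.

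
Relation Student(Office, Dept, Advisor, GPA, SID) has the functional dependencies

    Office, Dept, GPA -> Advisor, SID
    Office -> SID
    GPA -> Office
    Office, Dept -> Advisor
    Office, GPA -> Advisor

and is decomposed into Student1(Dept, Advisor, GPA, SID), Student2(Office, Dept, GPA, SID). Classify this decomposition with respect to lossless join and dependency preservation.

lossless but not dependency-preserving

Lossless test: (Dept, GPA, SID)⁺ = {Office, Dept, Advisor, GPA, SID}, which contains all of one fragment — lossless.
Dependency preservation: the restricted closure of {Office, Dept} across the fragments never reaches {Advisor}, so Office, Dept → Advisor cannot be enforced without a join — not preserved.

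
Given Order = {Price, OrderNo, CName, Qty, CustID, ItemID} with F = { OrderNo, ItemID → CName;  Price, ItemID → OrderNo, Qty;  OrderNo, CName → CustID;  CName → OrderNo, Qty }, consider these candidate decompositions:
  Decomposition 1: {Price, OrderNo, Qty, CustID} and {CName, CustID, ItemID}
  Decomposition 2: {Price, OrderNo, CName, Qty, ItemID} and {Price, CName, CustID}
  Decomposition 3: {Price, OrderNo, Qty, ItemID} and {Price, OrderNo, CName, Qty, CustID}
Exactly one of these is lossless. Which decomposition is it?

Decomposition 2

Decomposition 1: common = {CustID}, closure = {CustID} → lossy.
Decomposition 2: common = {Price, CName}, closure = {Price, OrderNo, CName, Qty, CustID} → lossless.
Decomposition 3: common = {Price, OrderNo, Qty}, closure = {Price, OrderNo, Qty} → lossy.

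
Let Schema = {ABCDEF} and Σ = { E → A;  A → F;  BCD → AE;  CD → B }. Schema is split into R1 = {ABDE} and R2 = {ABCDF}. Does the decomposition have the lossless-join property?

Common attributes: R1 ∩ R2 = {ABD}.
Closure of {ABD}: A → F applies, adding F. So (ABD)⁺ = {ABDF}.
The closure contains neither all of R1 = {ABDE} nor all of R2 = {ABCDF}, so the common attributes are not a superkey of either fragment. The join is lossy.

No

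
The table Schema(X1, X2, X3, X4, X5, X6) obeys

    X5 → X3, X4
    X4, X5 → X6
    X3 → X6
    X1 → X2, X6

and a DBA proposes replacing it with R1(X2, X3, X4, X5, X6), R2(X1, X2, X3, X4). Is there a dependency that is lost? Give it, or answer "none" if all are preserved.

Check X1 → X2, X6: no single fragment contains all of {X1, X2, X6}, and the restricted closure of {X1} across the fragments never reaches {X2, X6}.
X5 → X3, X4 is preserved.
X4, X5 → X6 is preserved.
X3 → X6 is preserved.

X1 → X2, X6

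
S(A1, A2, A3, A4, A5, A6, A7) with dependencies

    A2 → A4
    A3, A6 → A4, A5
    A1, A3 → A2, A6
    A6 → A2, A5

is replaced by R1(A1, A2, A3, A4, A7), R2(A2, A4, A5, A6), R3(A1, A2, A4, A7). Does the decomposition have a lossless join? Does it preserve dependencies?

Lossless test (chase): applying each FD to every pair of rows produces no changes in the tableau, so no row becomes fully distinguished — the join is lossy.
Dependency preservation: the restricted closure of {A1, A3} across the fragments never reaches {A2, A6}, so A1, A3 → A2, A6 cannot be enforced without a join — not preserved.

lossy and not dependency-preserving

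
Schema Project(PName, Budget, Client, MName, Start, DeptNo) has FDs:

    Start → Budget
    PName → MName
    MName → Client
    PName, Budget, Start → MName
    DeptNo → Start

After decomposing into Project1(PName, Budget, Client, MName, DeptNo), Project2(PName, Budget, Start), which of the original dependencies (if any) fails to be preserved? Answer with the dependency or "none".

Check DeptNo → Start: no single fragment contains all of {Start, DeptNo}, and the restricted closure of {DeptNo} across the fragments never reaches {Start}.
Start → Budget is preserved.
PName → MName is preserved.
MName → Client is preserved.
PName, Budget, Start → MName is preserved.

DeptNo → Start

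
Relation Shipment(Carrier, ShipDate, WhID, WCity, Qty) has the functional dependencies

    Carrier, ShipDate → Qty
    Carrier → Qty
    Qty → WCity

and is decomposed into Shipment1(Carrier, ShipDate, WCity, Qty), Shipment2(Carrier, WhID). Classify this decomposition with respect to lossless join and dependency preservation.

lossy but dependency-preserving

Lossless test: (Carrier)⁺ = {Carrier, WCity, Qty}, which is a superkey of neither fragment — lossy.
Dependency preservation: every FD's attributes lie within a single fragment, so each can be enforced locally — preserved.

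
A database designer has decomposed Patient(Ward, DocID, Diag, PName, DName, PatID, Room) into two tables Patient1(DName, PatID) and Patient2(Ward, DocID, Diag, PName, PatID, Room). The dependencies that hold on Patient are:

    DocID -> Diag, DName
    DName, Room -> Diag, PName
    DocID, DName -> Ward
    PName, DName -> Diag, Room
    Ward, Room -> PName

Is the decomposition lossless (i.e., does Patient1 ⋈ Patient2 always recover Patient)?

No

Common attributes: Patient1 ∩ Patient2 = {PatID}.
No dependency enlarges {PatID}, so (PatID)⁺ = {PatID}.
The closure contains neither all of Patient1 = {DName, PatID} nor all of Patient2 = {Ward, DocID, Diag, PName, PatID, Room}, so the common attributes are not a superkey of either fragment. The join is lossy.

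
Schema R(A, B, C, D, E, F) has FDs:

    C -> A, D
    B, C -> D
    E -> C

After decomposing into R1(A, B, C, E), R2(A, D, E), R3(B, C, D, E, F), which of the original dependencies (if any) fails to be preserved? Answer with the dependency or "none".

C → A, D: restricted closure across fragments reaches A, D.
B, C → D lies within R3.
E → C lies within R1.
Every dependency is enforceable on the fragments, so the decomposition is dependency-preserving.

none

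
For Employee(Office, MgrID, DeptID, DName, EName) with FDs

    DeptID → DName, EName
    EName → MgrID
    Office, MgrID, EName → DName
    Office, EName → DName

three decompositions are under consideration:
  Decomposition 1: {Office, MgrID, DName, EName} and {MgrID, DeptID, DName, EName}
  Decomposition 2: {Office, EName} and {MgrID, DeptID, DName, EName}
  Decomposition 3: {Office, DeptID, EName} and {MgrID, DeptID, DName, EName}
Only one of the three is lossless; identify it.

Decomposition 3

Decomposition 1: common = {MgrID, DName, EName}, closure = {MgrID, DName, EName} → lossy.
Decomposition 2: common = {EName}, closure = {MgrID, EName} → lossy.
Decomposition 3: common = {DeptID, EName}, closure = {MgrID, DeptID, DName, EName} → lossless.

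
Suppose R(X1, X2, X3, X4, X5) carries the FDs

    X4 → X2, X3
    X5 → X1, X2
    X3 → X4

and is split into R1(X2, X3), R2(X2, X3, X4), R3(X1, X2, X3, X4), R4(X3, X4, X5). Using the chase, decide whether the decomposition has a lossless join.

No

Chase test. Columns are X1, X2, X3, X4, X5; row i has aⱼ where attribute j ∈ Ri, else bᵢⱼ.
Initial tableau (one row per fragment):
  row 1: b11 a2 a3 b14 b15
  row 2: b21 a2 a3 a4 b25
  row 3: a1 a2 a3 a4 b35
  row 4: b41 b42 a3 a4 a5
Rows 2 and 4 agree on X4; apply X4→X2, X3 and equate their X2, X3 entries.
Rows 1 and 2 agree on X3; apply X3→X4 and equate their X4 entries.
No row becomes fully distinguished — the join is lossy.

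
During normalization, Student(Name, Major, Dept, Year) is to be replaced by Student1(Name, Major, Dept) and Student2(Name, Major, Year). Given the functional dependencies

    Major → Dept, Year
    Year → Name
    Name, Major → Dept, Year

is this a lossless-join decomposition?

Yes

Common attributes: Student1 ∩ Student2 = {Name, Major}.
Closure of {Name, Major}: Major → Dept, Year applies, adding Dept, Year. So (Name, Major)⁺ = {Name, Major, Dept, Year}.
This closure contains every attribute of Student1, so Student1 ∩ Student2 → Student1. The join is lossless.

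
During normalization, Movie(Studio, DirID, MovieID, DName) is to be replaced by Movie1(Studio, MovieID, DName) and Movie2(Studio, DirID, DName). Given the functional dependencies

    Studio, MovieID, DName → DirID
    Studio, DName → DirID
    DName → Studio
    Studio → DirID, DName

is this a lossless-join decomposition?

Common attributes: Movie1 ∩ Movie2 = {Studio, DName}.
Closure of {Studio, DName}: Studio, DName → DirID applies, adding DirID. So (Studio, DName)⁺ = {Studio, DirID, DName}.
This closure contains every attribute of Movie2, so Movie1 ∩ Movie2 → Movie2. The join is lossless.

Yes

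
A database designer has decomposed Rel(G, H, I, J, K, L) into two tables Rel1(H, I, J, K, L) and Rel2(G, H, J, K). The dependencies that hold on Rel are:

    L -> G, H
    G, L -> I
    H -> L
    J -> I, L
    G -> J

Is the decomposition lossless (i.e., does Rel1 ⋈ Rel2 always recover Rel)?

Common attributes: Rel1 ∩ Rel2 = {H, J, K}.
Closure of {H, J, K}: H → L applies, adding L; J → I, L applies, adding I; L → G, H applies, adding G. So (H, J, K)⁺ = {G, H, I, J, K, L}.
This closure contains every attribute of Rel1, so Rel1 ∩ Rel2 → Rel1. The join is lossless.

Yes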